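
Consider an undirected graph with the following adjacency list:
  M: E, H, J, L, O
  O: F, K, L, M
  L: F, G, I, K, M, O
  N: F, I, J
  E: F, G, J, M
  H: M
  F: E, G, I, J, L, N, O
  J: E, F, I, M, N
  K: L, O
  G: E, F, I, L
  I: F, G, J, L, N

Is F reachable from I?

Yes

Explore from I.
Distance 1: reach F, G, J, L, N.
Found F.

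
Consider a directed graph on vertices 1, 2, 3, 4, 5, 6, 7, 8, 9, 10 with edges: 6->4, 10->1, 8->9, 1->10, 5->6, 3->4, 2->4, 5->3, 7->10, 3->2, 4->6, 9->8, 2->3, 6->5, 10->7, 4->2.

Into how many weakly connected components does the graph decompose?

From 1: component {1, 7, 10}.
From 2: component {2, 3, 4, 5, 6}.
From 8: component {8, 9}.
That's 3 components.

3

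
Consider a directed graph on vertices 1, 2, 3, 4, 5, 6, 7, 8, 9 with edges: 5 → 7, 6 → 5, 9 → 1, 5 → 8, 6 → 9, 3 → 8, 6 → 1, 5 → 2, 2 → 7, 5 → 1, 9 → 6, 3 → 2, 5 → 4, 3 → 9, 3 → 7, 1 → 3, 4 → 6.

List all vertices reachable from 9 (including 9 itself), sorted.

1, 2, 3, 4, 5, 6, 7, 8, 9

Start at 9.
Its neighbours: 1, 6.
Then their neighbours: 3, 5.
Then next layer: 2, 4, 7, 8.
Every vertex is now reached.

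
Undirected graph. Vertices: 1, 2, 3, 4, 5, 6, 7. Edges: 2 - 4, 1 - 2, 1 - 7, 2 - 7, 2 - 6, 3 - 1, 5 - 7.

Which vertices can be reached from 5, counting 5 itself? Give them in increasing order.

Start at 5.
Its neighbours: 7.
Then their neighbours: 1, 2.
Then next layer: 3, 4, 6.
Every vertex is now reached.

1, 2, 3, 4, 5, 6, 7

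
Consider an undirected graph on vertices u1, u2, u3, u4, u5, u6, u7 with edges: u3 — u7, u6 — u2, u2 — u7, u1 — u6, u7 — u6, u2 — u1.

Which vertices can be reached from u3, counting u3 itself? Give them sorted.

u1, u2, u3, u6, u7

Start at u3.
Its neighbours: u7.
Then their neighbours: u2, u6.
Then next layer: u1.
Nothing further is reachable.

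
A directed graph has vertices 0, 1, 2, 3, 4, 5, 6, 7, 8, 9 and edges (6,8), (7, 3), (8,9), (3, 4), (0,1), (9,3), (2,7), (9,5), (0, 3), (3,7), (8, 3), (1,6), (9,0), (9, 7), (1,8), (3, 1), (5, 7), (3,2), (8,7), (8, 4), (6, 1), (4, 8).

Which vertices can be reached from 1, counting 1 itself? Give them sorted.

Start at 1.
Its neighbours: 6, 8.
Then their neighbours: 3, 4, 7, 9.
Then next layer: 0, 2, 5.
Every vertex is now reached.

0, 1, 2, 3, 4, 5, 6, 7, 8, 9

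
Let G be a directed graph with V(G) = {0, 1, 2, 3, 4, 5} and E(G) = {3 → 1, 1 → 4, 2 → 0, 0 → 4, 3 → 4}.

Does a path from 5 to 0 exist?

5 has no outgoing edges, so nothing is reachable from it.

No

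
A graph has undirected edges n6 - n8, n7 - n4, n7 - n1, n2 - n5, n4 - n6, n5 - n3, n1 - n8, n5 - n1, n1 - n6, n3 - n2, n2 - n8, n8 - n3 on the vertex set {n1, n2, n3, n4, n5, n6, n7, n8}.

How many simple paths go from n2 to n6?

17

n2–n3–n5–n1–n6
n2–n3–n5–n1–n7–n4–n6
n2–n3–n5–n1–n8–n6
n2–n3–n8–n1–n6
n2–n3–n8–n1–n7–n4–n6
n2–n3–n8–n6
n2–n5–n1–n6
n2–n5–n1–n7–n4–n6
... and 9 more.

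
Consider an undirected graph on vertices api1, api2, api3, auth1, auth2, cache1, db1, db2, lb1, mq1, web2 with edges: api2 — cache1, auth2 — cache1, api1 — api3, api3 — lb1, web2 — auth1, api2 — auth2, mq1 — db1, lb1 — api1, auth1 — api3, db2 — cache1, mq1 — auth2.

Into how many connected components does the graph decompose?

2

From api1: component {api1, api3, auth1, lb1, web2}.
From api2: component {api2, auth2, cache1, db1, db2, mq1}.
That's 2 components.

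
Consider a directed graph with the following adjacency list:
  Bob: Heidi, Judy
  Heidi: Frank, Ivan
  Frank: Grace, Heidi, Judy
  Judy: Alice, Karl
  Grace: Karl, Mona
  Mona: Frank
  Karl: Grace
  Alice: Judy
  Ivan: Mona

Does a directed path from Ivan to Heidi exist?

Yes

Explore from Ivan.
Distance 1: reach Mona.
Distance 2: reach Frank.
Distance 3: reach Grace, Heidi, Judy.
Found Heidi.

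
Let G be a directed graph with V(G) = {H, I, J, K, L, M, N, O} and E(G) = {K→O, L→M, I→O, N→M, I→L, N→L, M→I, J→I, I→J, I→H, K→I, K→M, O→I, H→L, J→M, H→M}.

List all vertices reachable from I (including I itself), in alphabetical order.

Start at I.
Its neighbours: H, J, L, O.
Then their neighbours: M.
Nothing further is reachable.

H, I, J, L, M, O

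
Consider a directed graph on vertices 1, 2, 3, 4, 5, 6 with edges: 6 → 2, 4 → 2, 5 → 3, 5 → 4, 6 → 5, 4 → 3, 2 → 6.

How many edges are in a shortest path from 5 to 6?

3

Distance 0: 5.
Distance 1: 3, 4.
Distance 2: 2.
Distance 3: 6 — contains 6.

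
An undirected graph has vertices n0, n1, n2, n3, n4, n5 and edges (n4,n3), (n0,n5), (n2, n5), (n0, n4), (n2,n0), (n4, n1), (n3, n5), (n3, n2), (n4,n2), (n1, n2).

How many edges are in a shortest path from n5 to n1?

2

Distance 0: n5.
Distance 1: n0, n2, n3.
Distance 2: n1, n4 — contains n1.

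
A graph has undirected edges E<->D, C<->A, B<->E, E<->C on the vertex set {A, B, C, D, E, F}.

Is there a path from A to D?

Explore from A.
Distance 1: reach C.
Distance 2: reach E.
Distance 3: reach B, D.
Found D.

Yes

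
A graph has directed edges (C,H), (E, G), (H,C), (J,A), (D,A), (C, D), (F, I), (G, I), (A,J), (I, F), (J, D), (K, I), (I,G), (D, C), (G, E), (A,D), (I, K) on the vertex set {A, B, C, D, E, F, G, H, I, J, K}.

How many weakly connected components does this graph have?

From A: component {A, C, D, H, J}.
From B: component {B}.
From E: component {E, F, G, I, K}.
That's 3 components.

3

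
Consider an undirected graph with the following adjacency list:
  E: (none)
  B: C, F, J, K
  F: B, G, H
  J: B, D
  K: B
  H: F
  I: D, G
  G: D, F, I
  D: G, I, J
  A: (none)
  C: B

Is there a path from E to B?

No

E has no edges, so nothing is reachable from it.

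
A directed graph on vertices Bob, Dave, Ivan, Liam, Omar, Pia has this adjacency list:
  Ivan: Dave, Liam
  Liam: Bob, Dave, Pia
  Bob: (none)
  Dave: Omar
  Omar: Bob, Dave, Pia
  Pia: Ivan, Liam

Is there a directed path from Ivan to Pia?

Yes

Explore from Ivan.
Distance 1: reach Dave, Liam.
Distance 2: reach Bob, Omar, Pia.
Found Pia.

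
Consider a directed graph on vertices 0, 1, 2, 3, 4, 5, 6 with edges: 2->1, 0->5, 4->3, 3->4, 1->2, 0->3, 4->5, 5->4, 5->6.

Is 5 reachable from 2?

No

Explore from 2.
Distance 1: reach 1.
The search from 2 is exhausted; no directed path reaches 5.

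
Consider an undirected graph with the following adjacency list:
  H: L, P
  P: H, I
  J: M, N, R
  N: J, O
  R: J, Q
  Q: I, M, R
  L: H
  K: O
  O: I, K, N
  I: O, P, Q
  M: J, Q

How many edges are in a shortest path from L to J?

Distance 0: L.
Distance 1: H.
Distance 2: P.
Distance 3: I.
Distance 4: O, Q.
Distance 5: K, M, N, R.
Distance 6: J — contains J.

6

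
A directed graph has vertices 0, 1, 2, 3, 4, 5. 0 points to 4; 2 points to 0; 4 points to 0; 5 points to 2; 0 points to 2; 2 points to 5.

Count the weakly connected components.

3

From 0: component {0, 2, 4, 5}.
From 1: component {1}.
From 3: component {3}.
That's 3 components.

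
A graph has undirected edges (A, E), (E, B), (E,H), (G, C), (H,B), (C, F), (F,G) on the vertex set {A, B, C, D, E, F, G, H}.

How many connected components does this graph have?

From A: component {A, B, E, H}.
From C: component {C, F, G}.
From D: component {D}.
That's 3 components.

3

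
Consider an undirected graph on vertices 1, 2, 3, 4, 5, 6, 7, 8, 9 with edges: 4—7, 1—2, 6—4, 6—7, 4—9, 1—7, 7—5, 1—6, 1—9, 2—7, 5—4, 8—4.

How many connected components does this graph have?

2

From 1: component {1, 2, 4, 5, 6, 7, 8, 9}.
From 3: component {3}.
That's 2 components.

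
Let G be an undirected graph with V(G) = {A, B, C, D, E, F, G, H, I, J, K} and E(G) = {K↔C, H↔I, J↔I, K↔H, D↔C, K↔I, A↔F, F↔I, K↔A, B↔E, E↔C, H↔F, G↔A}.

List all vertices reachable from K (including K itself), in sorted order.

A, B, C, D, E, F, G, H, I, J, K

Start at K.
Its neighbours: A, C, H, I.
Then their neighbours: D, E, F, G, J.
Then next layer: B.
Every vertex is now reached.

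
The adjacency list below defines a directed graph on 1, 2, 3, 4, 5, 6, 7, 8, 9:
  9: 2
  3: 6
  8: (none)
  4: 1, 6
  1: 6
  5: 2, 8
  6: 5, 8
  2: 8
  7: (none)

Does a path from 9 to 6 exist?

Explore from 9.
Distance 1: reach 2.
Distance 2: reach 8.
The search from 9 is exhausted; no directed path reaches 6.

No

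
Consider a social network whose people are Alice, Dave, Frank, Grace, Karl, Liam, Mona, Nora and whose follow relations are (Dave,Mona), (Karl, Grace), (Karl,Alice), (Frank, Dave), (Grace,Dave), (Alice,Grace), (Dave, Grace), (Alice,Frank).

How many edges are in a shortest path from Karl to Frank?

2

Distance 0: Karl.
Distance 1: Alice, Grace.
Distance 2: Dave, Frank — contains Frank.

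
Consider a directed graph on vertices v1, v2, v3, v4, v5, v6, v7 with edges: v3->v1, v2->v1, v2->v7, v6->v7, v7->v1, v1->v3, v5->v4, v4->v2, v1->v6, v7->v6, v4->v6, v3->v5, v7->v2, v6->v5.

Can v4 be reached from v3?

Yes

Explore from v3.
Distance 1: reach v1, v5.
Distance 2: reach v4, v6.
Found v4.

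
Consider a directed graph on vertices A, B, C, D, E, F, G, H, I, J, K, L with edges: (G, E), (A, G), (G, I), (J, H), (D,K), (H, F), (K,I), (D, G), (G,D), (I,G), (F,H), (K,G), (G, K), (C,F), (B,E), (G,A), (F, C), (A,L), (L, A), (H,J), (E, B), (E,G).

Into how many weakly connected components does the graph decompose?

From A: component {A, B, D, E, G, I, K, L}.
From C: component {C, F, H, J}.
That's 2 components.

2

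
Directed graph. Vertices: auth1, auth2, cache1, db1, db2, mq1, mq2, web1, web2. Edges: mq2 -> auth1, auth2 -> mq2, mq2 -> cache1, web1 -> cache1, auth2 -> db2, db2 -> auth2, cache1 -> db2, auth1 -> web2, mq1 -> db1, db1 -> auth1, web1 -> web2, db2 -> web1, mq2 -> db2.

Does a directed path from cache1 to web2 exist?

Yes

Explore from cache1.
Distance 1: reach db2.
Distance 2: reach auth2, web1.
Distance 3: reach mq2, web2.
Found web2.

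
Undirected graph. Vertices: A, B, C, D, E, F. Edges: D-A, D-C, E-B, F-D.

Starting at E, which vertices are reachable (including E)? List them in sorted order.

Start at E.
Its neighbours: B.
Nothing further is reachable.

B, E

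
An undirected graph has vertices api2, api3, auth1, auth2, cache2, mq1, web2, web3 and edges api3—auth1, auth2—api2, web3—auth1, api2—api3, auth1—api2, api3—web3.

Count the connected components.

From api2: component {api2, api3, auth1, auth2, web3}.
From cache2: component {cache2}.
From mq1: component {mq1}.
From web2: component {web2}.
That's 4 components.

4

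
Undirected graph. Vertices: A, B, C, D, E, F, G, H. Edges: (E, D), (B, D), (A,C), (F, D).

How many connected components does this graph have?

4

From A: component {A, C}.
From B: component {B, D, E, F}.
From G: component {G}.
From H: component {H}.
That's 4 components.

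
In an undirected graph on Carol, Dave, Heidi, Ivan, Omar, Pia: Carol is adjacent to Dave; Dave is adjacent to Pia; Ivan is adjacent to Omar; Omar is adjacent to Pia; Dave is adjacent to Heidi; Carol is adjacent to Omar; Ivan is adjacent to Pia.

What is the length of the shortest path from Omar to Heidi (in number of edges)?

3

Distance 0: Omar.
Distance 1: Carol, Ivan, Pia.
Distance 2: Dave.
Distance 3: Heidi — contains Heidi.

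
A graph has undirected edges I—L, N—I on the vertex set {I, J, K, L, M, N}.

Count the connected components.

4

From I: component {I, L, N}.
From J: component {J}.
From K: component {K}.
From M: component {M}.
That's 4 components.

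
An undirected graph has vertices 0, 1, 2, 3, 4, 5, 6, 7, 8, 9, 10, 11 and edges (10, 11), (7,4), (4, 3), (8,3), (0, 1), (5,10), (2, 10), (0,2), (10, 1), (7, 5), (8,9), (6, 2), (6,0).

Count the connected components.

From 0: component {0, 1, 2, 3, 4, 5, 6, 7, 8, 9, 10, 11}.
That's 1 component.

1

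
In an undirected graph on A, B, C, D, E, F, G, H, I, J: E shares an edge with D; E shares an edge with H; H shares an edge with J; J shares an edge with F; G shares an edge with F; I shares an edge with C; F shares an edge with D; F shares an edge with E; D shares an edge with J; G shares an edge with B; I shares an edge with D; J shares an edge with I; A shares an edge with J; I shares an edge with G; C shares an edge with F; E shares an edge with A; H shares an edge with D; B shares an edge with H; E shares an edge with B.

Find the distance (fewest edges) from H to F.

2

Distance 0: H.
Distance 1: B, D, E, J.
Distance 2: A, F, G, I — contains F.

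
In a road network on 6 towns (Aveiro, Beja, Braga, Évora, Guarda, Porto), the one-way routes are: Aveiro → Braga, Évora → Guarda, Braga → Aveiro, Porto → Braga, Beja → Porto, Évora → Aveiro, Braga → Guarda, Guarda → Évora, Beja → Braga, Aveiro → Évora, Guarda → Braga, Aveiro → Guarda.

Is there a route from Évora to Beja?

No

Explore from Évora.
Distance 1: reach Aveiro, Guarda.
Distance 2: reach Braga.
The search from Évora is exhausted; no directed path reaches Beja.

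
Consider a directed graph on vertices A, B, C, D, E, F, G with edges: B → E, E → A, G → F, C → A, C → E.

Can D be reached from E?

No

Explore from E.
Distance 1: reach A.
The search from E is exhausted; no directed path reaches D.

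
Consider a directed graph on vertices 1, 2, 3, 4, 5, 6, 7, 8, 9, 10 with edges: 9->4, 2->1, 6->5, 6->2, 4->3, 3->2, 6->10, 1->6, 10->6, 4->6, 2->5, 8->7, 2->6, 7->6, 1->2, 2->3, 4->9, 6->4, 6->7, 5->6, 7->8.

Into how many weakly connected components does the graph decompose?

From 1: component {1, 2, 3, 4, 5, 6, 7, 8, 9, 10}.
That's 1 component.

1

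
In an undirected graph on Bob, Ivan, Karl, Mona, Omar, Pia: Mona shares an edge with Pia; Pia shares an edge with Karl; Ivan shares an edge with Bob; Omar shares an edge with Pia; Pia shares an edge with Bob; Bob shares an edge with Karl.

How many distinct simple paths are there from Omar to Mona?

1

Omar–Pia–Mona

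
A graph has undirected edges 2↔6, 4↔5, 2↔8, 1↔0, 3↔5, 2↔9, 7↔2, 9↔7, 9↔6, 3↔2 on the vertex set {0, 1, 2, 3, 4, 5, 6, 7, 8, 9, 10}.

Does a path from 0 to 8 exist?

Explore from 0.
Distance 1: reach 1.
The search is exhausted without reaching 8; it lies in a different component.

No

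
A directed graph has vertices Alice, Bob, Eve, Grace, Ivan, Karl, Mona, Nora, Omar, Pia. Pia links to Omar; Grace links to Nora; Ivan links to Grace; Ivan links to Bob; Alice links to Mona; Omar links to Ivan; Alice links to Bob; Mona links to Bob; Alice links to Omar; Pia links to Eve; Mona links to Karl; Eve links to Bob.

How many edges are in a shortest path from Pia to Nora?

4

Distance 0: Pia.
Distance 1: Eve, Omar.
Distance 2: Bob, Ivan.
Distance 3: Grace.
Distance 4: Nora — contains Nora.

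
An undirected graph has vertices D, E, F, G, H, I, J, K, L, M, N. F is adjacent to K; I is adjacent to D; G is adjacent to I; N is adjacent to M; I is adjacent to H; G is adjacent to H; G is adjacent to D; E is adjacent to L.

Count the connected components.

From D: component {D, G, H, I}.
From E: component {E, L}.
From F: component {F, K}.
From J: component {J}.
From M: component {M, N}.
That's 5 components.

5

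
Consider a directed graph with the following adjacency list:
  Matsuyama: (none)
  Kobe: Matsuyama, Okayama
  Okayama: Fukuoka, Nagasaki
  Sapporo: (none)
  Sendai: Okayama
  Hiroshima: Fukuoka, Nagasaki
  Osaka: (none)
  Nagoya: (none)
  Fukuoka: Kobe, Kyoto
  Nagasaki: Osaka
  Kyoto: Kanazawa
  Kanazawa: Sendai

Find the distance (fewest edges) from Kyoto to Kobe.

Distance 0: Kyoto.
Distance 1: Kanazawa.
Distance 2: Sendai.
Distance 3: Okayama.
Distance 4: Fukuoka, Nagasaki.
Distance 5: Kobe, Osaka — contains Kobe.

5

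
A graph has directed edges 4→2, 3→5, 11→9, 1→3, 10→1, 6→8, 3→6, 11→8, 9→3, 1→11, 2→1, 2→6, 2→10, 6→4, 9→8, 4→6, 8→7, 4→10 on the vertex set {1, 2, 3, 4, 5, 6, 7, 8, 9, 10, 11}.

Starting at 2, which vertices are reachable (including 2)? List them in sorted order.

Start at 2.
Its neighbours: 1, 6, 10.
Then their neighbours: 3, 4, 8, 11.
Then next layer: 5, 7, 9.
Every vertex is now reached.

1, 2, 3, 4, 5, 6, 7, 8, 9, 10, 11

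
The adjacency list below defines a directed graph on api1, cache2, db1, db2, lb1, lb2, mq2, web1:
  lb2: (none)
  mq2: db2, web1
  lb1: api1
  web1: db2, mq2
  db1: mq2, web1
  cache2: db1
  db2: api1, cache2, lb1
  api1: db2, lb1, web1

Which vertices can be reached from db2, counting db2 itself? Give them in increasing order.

Start at db2.
Its neighbours: api1, cache2, lb1.
Then their neighbours: db1, web1.
Then next layer: mq2.
Nothing further is reachable.

api1, cache2, db1, db2, lb1, mq2, web1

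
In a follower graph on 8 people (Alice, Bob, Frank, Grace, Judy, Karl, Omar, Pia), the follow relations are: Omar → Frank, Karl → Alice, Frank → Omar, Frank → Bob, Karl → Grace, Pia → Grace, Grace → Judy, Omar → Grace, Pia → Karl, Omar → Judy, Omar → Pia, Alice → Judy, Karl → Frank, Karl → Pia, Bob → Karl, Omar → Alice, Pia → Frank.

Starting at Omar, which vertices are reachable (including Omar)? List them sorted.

Start at Omar.
Its neighbours: Alice, Frank, Grace, Judy, Pia.
Then their neighbours: Bob, Karl.
Every vertex is now reached.

Alice, Bob, Frank, Grace, Judy, Karl, Omar, Pia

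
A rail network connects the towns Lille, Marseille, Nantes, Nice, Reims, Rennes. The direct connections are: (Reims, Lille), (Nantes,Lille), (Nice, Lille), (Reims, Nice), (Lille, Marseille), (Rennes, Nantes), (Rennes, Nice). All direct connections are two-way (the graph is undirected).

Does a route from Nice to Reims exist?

Explore from Nice.
Distance 1: reach Lille, Reims, Rennes.
Found Reims.

Yes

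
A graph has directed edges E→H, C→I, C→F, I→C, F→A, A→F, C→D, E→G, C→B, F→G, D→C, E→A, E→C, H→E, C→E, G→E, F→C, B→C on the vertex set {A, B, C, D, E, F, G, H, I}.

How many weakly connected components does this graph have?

From A: component {A, B, C, D, E, F, G, H, I}.
That's 1 component.

1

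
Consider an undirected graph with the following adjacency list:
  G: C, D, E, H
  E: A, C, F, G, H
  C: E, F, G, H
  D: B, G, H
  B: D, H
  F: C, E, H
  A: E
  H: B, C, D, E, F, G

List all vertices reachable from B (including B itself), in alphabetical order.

A, B, C, D, E, F, G, H

Start at B.
Its neighbours: D, H.
Then their neighbours: C, E, F, G.
Then next layer: A.
Every vertex is now reached.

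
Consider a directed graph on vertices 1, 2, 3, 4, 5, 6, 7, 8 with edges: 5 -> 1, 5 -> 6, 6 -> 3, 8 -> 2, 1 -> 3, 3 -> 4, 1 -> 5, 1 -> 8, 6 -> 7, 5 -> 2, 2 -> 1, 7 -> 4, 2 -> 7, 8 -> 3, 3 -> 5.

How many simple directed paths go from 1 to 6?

3

1→3→5→6
1→5→6
1→8→3→5→6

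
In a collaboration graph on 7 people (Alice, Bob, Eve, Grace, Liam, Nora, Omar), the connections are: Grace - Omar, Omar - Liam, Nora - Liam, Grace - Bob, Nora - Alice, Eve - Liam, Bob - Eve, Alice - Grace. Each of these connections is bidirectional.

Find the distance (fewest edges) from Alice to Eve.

Distance 0: Alice.
Distance 1: Grace, Nora.
Distance 2: Bob, Liam, Omar.
Distance 3: Eve — contains Eve.

3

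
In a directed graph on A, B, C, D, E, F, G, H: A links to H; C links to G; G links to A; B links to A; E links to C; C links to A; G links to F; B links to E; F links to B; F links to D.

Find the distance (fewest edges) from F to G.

4

Distance 0: F.
Distance 1: B, D.
Distance 2: A, E.
Distance 3: C, H.
Distance 4: G — contains G.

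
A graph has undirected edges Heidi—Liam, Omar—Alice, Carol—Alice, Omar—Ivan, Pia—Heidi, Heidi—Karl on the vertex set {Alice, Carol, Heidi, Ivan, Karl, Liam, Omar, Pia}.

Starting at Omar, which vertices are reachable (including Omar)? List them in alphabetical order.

Alice, Carol, Ivan, Omar

Start at Omar.
Its neighbours: Alice, Ivan.
Then their neighbours: Carol.
Nothing further is reachable.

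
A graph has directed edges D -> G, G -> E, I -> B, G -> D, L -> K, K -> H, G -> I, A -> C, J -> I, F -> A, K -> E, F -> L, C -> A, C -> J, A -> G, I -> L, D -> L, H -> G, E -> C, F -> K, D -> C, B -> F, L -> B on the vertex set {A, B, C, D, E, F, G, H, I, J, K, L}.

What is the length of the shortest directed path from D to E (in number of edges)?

2

Distance 0: D.
Distance 1: C, G, L.
Distance 2: A, B, E, I, J, K — contains E.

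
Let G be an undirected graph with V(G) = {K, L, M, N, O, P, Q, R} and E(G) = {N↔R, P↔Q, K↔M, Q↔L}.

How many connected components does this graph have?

From K: component {K, M}.
From L: component {L, P, Q}.
From N: component {N, R}.
From O: component {O}.
That's 4 components.

4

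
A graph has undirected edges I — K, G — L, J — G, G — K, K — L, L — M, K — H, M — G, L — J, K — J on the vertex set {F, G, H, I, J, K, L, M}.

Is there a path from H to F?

No

Explore from H.
Distance 1: reach K.
Distance 2: reach G, I, J, L.
Distance 3: reach M.
The search is exhausted without reaching F; it lies in a different component.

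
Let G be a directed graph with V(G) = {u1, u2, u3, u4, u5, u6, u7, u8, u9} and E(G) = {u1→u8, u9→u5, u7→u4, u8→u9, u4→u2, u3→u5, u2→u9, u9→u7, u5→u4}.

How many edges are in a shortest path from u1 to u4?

Distance 0: u1.
Distance 1: u8.
Distance 2: u9.
Distance 3: u5, u7.
Distance 4: u4 — contains u4.

4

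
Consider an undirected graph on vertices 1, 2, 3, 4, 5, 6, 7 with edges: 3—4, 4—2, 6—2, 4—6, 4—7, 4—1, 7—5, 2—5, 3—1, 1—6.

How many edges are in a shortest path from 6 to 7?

2

Distance 0: 6.
Distance 1: 1, 2, 4.
Distance 2: 3, 5, 7 — contains 7.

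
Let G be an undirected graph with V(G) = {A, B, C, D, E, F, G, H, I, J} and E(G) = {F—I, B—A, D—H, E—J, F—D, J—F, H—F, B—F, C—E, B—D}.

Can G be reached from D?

No

Explore from D.
Distance 1: reach B, F, H.
Distance 2: reach A, I, J.
Distance 3: reach E.
Distance 4: reach C.
The search is exhausted without reaching G; it lies in a different component.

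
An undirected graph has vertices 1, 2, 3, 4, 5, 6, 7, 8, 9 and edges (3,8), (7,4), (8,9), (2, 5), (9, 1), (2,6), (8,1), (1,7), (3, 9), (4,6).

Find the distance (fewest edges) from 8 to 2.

5

Distance 0: 8.
Distance 1: 1, 3, 9.
Distance 2: 7.
Distance 3: 4.
Distance 4: 6.
Distance 5: 2 — contains 2.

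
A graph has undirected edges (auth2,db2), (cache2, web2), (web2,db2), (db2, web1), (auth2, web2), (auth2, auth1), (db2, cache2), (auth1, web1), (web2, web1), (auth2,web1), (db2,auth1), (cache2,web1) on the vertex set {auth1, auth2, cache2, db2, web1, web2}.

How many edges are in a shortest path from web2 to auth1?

2

Distance 0: web2.
Distance 1: auth2, cache2, db2, web1.
Distance 2: auth1 — contains auth1.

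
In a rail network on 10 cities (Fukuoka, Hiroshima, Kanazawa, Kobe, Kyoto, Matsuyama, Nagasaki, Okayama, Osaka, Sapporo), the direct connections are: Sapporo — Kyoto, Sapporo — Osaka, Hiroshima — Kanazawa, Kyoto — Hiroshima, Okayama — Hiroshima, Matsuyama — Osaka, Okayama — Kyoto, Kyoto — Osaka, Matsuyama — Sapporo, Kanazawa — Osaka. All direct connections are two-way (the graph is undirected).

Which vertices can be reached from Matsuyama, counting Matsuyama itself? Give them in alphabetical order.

Start at Matsuyama.
Its neighbours: Osaka, Sapporo.
Then their neighbours: Kanazawa, Kyoto.
Then next layer: Hiroshima, Okayama.
Nothing further is reachable.

Hiroshima, Kanazawa, Kyoto, Matsuyama, Okayama, Osaka, Sapporo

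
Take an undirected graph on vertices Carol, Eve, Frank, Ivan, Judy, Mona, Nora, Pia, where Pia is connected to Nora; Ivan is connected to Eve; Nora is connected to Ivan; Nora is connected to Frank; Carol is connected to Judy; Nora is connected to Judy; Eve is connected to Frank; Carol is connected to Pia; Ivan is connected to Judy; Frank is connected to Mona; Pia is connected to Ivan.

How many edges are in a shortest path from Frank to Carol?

Distance 0: Frank.
Distance 1: Eve, Mona, Nora.
Distance 2: Ivan, Judy, Pia.
Distance 3: Carol — contains Carol.

3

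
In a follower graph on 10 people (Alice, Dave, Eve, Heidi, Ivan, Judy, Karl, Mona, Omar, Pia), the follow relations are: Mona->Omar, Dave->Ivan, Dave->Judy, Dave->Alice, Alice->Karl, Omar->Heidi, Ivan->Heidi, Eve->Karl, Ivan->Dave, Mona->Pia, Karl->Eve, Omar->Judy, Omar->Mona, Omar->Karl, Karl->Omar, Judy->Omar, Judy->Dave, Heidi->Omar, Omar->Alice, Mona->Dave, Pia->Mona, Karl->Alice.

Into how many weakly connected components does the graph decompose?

1

From Alice: component {Alice, Dave, Eve, Heidi, Ivan, Judy, Karl, Mona, Omar, Pia}.
That's 1 component.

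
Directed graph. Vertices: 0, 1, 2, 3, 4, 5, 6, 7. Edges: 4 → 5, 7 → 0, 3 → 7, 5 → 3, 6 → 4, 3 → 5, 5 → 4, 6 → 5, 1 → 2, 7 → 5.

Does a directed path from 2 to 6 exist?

2 has no outgoing edges, so nothing is reachable from it.

No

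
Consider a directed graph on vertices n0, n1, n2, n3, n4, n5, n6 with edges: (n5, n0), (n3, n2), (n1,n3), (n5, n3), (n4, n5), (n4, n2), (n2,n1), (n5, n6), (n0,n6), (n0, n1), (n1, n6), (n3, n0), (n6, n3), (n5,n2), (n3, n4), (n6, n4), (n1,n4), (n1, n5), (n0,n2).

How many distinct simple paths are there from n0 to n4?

17

n0→n1→n3→n4
n0→n1→n4
n0→n1→n5→n3→n4
n0→n1→n5→n6→n3→n4
n0→n1→n5→n6→n4
n0→n1→n6→n3→n4
n0→n1→n6→n4
n0→n2→n1→n3→n4
... and 9 more.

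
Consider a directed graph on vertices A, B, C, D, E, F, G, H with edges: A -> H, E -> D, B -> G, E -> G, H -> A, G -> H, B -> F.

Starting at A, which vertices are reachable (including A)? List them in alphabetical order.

Start at A.
Its neighbours: H.
Nothing further is reachable.

A, H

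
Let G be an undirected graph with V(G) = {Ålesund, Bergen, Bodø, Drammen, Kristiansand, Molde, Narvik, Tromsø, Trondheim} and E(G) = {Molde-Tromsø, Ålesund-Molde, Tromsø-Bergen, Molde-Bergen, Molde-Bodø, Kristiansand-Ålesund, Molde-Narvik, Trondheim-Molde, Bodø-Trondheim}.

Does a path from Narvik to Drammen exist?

No

Explore from Narvik.
Distance 1: reach Molde.
Distance 2: reach Ålesund, Bergen, Bodø, Tromsø, Trondheim.
Distance 3: reach Kristiansand.
The search is exhausted without reaching Drammen; it lies in a different component.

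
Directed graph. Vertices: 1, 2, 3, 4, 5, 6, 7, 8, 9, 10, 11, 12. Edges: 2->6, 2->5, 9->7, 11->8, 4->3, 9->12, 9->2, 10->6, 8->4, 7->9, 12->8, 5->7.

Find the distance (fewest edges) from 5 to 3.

Distance 0: 5.
Distance 1: 7.
Distance 2: 9.
Distance 3: 2, 12.
Distance 4: 6, 8.
Distance 5: 4.
Distance 6: 3 — contains 3.

6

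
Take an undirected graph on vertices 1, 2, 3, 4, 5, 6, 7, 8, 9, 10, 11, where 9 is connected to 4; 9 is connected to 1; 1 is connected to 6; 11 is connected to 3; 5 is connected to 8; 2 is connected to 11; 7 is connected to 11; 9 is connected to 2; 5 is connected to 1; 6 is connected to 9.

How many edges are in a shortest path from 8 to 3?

Distance 0: 8.
Distance 1: 5.
Distance 2: 1.
Distance 3: 6, 9.
Distance 4: 2, 4.
Distance 5: 11.
Distance 6: 3, 7 — contains 3.

6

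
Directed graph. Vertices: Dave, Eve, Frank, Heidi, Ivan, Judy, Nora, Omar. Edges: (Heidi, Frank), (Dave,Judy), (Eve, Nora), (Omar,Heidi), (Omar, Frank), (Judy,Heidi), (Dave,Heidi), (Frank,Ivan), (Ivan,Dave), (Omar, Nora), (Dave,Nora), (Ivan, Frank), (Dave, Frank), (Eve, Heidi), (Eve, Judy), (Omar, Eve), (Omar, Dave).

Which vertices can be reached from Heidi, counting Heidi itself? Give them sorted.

Start at Heidi.
Its neighbours: Frank.
Then their neighbours: Ivan.
Then next layer: Dave.
Then next layer: Judy, Nora.
Nothing further is reachable.

Dave, Frank, Heidi, Ivan, Judy, Nora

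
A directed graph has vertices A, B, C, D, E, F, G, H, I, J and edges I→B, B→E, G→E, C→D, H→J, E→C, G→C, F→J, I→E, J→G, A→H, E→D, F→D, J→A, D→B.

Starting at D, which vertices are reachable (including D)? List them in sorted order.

B, C, D, E

Start at D.
Its neighbours: B.
Then their neighbours: E.
Then next layer: C.
Nothing further is reachable.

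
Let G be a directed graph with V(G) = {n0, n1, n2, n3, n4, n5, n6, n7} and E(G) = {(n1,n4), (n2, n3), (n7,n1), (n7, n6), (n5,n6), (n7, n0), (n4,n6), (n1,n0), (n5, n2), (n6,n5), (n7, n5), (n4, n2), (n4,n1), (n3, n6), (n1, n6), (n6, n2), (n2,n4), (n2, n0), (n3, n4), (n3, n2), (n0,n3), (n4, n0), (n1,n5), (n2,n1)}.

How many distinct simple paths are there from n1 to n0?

n1→n0
n1→n4→n0
n1→n4→n2→n0
n1→n4→n6→n2→n0
n1→n4→n6→n5→n2→n0
n1→n5→n2→n0
n1→n5→n2→n3→n4→n0
n1→n5→n2→n4→n0
... and 9 more.

17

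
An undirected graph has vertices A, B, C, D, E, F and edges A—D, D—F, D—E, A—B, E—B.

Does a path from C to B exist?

C has no edges, so nothing is reachable from it.

No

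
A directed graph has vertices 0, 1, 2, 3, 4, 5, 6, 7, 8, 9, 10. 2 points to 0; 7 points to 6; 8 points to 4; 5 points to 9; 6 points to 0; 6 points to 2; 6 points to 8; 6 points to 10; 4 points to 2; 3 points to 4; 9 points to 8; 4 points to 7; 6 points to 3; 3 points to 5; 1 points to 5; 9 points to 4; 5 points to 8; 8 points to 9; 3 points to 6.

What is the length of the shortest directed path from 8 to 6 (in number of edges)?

Distance 0: 8.
Distance 1: 4, 9.
Distance 2: 2, 7.
Distance 3: 0, 6 — contains 6.

3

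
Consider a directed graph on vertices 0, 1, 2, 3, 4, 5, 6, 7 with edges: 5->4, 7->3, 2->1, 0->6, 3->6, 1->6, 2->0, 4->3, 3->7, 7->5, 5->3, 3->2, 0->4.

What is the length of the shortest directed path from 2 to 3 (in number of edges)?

3

Distance 0: 2.
Distance 1: 0, 1.
Distance 2: 4, 6.
Distance 3: 3 — contains 3.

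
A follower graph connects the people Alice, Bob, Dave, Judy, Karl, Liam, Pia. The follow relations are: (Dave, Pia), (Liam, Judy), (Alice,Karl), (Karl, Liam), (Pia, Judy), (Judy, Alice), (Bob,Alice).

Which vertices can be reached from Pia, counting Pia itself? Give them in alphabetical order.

Start at Pia.
Its neighbours: Judy.
Then their neighbours: Alice.
Then next layer: Karl.
Then next layer: Liam.
Nothing further is reachable.

Alice, Judy, Karl, Liam, Pia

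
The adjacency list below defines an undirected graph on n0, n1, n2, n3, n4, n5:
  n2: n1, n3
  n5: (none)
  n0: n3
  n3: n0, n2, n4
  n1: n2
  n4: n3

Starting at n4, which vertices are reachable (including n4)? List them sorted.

n0, n1, n2, n3, n4

Start at n4.
Its neighbours: n3.
Then their neighbours: n0, n2.
Then next layer: n1.
Nothing further is reachable.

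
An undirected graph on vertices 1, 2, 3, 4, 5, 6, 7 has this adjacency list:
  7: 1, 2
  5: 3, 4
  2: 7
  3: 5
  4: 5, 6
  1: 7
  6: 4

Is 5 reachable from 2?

Explore from 2.
Distance 1: reach 7.
Distance 2: reach 1.
The search is exhausted without reaching 5; it lies in a different component.

No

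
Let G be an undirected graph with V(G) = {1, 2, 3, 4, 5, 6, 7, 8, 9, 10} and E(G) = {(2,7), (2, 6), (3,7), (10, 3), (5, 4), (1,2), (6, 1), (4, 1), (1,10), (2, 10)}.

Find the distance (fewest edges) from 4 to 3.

3

Distance 0: 4.
Distance 1: 1, 5.
Distance 2: 2, 6, 10.
Distance 3: 3, 7 — contains 3.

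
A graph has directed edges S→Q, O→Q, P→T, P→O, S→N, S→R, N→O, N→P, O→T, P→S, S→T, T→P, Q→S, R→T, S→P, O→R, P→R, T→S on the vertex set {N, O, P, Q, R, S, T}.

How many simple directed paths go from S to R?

9

S→N→O→R
S→N→O→T→P→R
S→N→P→O→R
S→N→P→R
S→P→O→R
S→P→R
S→R
S→T→P→O→R
S→T→P→R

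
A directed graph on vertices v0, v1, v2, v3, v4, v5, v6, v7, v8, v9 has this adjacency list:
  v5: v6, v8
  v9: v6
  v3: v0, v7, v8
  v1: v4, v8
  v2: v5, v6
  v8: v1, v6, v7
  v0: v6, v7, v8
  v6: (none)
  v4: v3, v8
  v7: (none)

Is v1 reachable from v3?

Yes

Explore from v3.
Distance 1: reach v0, v7, v8.
Distance 2: reach v1, v6.
Found v1.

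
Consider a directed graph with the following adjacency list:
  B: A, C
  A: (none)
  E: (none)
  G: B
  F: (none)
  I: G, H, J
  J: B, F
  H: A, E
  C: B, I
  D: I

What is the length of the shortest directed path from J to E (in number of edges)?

5

Distance 0: J.
Distance 1: B, F.
Distance 2: A, C.
Distance 3: I.
Distance 4: G, H.
Distance 5: E — contains E.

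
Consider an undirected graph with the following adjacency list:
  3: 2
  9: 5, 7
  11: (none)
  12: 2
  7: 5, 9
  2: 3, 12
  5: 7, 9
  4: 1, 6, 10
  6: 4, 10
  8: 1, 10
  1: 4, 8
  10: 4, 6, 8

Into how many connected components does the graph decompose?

4

From 1: component {1, 4, 6, 8, 10}.
From 2: component {2, 3, 12}.
From 5: component {5, 7, 9}.
From 11: component {11}.
That's 4 components.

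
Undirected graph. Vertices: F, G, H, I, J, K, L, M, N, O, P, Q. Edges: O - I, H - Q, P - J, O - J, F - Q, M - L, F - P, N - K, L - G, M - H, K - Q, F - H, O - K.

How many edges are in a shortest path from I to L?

6

Distance 0: I.
Distance 1: O.
Distance 2: J, K.
Distance 3: N, P, Q.
Distance 4: F, H.
Distance 5: M.
Distance 6: L — contains L.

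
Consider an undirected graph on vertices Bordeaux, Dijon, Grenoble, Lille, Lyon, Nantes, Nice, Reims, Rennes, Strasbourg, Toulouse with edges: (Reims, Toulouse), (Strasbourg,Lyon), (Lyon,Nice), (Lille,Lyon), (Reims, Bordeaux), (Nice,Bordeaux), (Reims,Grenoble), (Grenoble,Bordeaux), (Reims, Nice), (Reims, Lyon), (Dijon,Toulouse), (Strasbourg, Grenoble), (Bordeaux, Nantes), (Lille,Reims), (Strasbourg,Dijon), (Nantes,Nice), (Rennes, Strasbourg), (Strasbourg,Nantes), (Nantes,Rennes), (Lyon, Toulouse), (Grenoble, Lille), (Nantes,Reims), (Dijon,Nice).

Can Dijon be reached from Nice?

Yes

Explore from Nice.
Distance 1: reach Bordeaux, Dijon, Lyon, Nantes, Reims.
Found Dijon.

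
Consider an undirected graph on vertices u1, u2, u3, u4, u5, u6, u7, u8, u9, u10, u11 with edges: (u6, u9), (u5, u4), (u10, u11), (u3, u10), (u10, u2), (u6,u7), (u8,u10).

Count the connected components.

From u1: component {u1}.
From u2: component {u2, u3, u8, u10, u11}.
From u4: component {u4, u5}.
From u6: component {u6, u7, u9}.
That's 4 components.

4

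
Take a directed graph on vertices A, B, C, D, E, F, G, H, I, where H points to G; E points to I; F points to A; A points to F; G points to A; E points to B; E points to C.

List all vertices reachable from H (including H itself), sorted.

Start at H.
Its neighbours: G.
Then their neighbours: A.
Then next layer: F.
Nothing further is reachable.

A, F, G, H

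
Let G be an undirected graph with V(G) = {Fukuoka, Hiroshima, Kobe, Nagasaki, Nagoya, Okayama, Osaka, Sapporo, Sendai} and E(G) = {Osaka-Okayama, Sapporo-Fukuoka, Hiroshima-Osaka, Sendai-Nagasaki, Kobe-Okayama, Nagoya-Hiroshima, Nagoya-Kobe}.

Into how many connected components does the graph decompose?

3

From Fukuoka: component {Fukuoka, Sapporo}.
From Hiroshima: component {Hiroshima, Kobe, Nagoya, Okayama, Osaka}.
From Nagasaki: component {Nagasaki, Sendai}.
That's 3 components.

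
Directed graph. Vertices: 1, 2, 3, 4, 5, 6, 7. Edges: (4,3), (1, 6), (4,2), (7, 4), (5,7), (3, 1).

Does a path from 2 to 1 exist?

2 has no outgoing edges, so nothing is reachable from it.

No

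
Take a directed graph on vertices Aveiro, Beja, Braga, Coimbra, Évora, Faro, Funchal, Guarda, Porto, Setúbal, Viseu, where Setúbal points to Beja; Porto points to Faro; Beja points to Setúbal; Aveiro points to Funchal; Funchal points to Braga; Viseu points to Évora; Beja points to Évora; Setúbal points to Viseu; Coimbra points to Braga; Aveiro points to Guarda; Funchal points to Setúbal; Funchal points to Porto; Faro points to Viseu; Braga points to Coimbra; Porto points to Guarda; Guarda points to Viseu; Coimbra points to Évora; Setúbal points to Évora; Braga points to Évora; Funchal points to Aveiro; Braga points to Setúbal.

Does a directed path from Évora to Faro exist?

Évora has no outgoing edges, so nothing is reachable from it.

No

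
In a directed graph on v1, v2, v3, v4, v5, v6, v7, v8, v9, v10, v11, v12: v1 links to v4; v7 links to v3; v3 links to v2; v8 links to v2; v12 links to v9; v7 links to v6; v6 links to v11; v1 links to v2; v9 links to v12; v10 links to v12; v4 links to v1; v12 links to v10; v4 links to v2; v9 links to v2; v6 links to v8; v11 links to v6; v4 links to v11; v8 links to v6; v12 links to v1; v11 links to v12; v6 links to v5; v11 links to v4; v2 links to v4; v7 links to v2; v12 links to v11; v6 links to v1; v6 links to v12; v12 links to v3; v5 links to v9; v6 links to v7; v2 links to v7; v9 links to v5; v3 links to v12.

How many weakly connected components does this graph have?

From v1: component {v1, v2, v3, v4, v5, v6, v7, v8, v9, v10, v11, v12}.
That's 1 component.

1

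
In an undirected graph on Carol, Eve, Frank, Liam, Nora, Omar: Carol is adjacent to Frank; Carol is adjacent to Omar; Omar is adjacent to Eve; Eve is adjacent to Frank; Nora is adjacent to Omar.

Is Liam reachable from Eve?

No

Explore from Eve.
Distance 1: reach Frank, Omar.
Distance 2: reach Carol, Nora.
The search is exhausted without reaching Liam; it lies in a different component.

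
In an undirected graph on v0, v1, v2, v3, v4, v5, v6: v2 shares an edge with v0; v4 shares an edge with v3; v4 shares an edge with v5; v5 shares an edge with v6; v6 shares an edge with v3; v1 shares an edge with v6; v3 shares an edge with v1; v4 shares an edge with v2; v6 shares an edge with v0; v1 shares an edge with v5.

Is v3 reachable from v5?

Yes

Explore from v5.
Distance 1: reach v1, v4, v6.
Distance 2: reach v0, v2, v3.
Found v3.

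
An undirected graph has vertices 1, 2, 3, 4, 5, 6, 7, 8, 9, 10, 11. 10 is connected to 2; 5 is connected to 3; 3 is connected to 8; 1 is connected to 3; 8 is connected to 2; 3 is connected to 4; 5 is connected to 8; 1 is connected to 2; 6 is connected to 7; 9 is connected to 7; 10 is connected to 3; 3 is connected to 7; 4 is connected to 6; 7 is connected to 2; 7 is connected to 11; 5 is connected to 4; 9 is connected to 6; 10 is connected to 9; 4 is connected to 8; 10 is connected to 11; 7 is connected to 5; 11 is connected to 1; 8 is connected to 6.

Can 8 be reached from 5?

Explore from 5.
Distance 1: reach 3, 4, 7, 8.
Found 8.

Yes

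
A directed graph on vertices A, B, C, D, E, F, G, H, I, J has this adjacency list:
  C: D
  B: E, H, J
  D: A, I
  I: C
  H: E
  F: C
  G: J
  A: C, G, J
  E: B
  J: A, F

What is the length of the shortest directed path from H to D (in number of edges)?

Distance 0: H.
Distance 1: E.
Distance 2: B.
Distance 3: J.
Distance 4: A, F.
Distance 5: C, G.
Distance 6: D — contains D.

6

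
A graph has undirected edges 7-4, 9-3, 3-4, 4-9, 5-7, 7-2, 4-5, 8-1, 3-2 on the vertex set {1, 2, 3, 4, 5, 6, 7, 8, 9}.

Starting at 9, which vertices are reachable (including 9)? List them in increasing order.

2, 3, 4, 5, 7, 9

Start at 9.
Its neighbours: 3, 4.
Then their neighbours: 2, 5, 7.
Nothing further is reachable.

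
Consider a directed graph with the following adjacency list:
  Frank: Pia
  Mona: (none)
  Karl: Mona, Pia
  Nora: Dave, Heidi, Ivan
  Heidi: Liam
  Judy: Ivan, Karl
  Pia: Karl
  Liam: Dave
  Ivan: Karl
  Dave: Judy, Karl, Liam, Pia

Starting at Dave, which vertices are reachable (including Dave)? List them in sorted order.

Dave, Ivan, Judy, Karl, Liam, Mona, Pia

Start at Dave.
Its neighbours: Judy, Karl, Liam, Pia.
Then their neighbours: Ivan, Mona.
Nothing further is reachable.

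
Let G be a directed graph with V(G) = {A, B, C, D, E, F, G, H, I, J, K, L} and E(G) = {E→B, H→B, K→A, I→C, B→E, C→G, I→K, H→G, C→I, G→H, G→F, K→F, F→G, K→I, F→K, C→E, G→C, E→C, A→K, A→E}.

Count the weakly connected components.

From A: component {A, B, C, E, F, G, H, I, K}.
From D: component {D}.
From J: component {J}.
From L: component {L}.
That's 4 components.

4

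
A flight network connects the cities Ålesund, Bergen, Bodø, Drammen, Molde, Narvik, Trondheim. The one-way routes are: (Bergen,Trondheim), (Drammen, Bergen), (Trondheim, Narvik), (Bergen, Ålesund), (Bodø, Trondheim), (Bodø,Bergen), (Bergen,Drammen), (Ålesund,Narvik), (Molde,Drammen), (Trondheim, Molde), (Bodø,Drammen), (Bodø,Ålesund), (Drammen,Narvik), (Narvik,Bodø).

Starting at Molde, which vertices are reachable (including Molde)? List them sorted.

Start at Molde.
Its neighbours: Drammen.
Then their neighbours: Bergen, Narvik.
Then next layer: Ålesund, Bodø, Trondheim.
Every vertex is now reached.

Ålesund, Bergen, Bodø, Drammen, Molde, Narvik, Trondheim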